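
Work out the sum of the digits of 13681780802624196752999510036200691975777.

188

1+3+6+8+1+7+8+0+8+0+2+6+2+4+1+9+6+7+5+2+9+9+9+5+1+0+0+3+6+2+0+0+6+9+1+9+7+5+7+7+7 = 188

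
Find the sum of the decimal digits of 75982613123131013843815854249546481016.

7+5+9+8+2+6+1+3+1+2+3+1+3+1+0+1+3+8+4+3+8+1+5+8+5+4+2+4+9+5+4+6+4+8+1+0+1+6 = 152

152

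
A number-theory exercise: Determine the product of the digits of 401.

4×0×1 = 0

0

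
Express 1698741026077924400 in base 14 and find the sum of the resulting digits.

130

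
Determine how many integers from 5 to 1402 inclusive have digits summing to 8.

71

The integers in [5, 1402] that have digits summing to 8: 8, 17, 26, 35, 44, 53, …, 1331, 1340.
71 qualify.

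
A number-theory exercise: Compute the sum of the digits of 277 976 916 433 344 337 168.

2+7+7+9+7+6+9+1+6+4+3+3+3+4+4+3+3+7+1+6+8 = 103

103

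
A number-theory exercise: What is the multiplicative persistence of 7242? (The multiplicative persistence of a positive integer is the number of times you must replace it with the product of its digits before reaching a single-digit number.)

2

7242 → 112 → 2 (2 steps)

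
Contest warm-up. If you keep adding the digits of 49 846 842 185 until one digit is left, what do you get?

4+9+8+4+6+8+4+2+1+8+5 = 59
5+9 = 14
1+4 = 5
(Equivalently, 49 846 842 185 mod 9 = 5.)

5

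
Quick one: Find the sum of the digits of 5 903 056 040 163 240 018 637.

5+9+0+3+0+5+6+0+4+0+1+6+3+2+4+0+0+1+8+6+3+7 = 73

73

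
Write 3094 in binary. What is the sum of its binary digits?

5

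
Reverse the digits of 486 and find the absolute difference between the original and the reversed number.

Reverse of 486 is 684.
|486 − 684| = 198

198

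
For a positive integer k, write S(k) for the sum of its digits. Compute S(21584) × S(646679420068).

S(21584) = 2+1+5+8+4 = 20.
S(646679420068) = 6+4+6+6+7+9+4+2+0+0+6+8 = 58.
20 · 58 = 1160.

1160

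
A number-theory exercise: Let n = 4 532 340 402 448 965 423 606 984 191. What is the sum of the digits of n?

4+5+3+2+3+4+0+4+0+2+4+4+8+9+6+5+4+2+3+6+0+6+9+8+4+1+9+1 = 116

116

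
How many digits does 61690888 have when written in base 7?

61690888 in base 7 is 1346235550, which has 10 digits.

10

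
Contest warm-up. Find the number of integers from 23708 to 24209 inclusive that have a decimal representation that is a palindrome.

5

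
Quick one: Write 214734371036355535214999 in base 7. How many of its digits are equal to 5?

8

214734371036355535214999 in base 7 is 3160565350035436531533520562.
The digit 5 appears 8 times.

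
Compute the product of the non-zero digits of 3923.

162

3×9×2×3 = 162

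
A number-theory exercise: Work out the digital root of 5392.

1

5+3+9+2 = 19
1+9 = 10
1+0 = 1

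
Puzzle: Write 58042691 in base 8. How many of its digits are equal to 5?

2

58042691 in base 8 is 335324503.
The digit 5 appears 2 times.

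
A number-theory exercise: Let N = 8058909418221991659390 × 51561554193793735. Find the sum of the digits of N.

8058909418221991659390 × 51561554193793735 = 415529894710527963117103914872035921650
Sum of its 39 digits: 162.

162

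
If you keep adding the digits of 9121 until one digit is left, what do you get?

4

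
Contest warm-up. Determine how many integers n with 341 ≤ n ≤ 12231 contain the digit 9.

3961

The integers in [341, 12231] that contain the digit 9: 349, 359, 369, 379, 389, 390, …, 12219, 12229.
3961 qualify.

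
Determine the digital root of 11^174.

1

The digital root of n equals n mod 9 (or 9 when 9 | n), so we need 11^174 mod 9.
11^174 ≡ 1 (mod 9), so the digital root is 1.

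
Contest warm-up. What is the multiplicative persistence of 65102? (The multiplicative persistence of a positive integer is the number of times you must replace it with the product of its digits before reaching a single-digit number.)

1

65102 → 0 (1 step)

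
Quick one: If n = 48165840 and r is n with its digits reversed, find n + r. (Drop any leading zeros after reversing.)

Reverse of 48165840 is 4856184.
48165840 + 4856184 = 53022024

53022024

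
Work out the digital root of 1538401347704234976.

1+5+3+8+4+0+1+3+4+7+7+0+4+2+3+4+9+7+6 = 78
7+8 = 15
1+5 = 6

6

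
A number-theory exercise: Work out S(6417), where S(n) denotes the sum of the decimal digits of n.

18

6+4+1+7 = 18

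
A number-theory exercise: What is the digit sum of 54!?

261

54! = 230843697339241380472092742683027581083278564571807941132288000000000000
Sum of its 72 digits: 261.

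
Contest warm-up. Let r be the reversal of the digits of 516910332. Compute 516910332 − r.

283890717

Reverse of 516910332 is 233019615.
516910332 − 233019615 = 283890717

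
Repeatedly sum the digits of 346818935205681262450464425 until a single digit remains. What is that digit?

3+4+6+8+1+8+9+3+5+2+0+5+6+8+1+2+6+2+4+5+0+4+6+4+4+2+5 = 113
1+1+3 = 5

5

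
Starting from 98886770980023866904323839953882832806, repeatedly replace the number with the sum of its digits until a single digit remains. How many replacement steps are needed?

3

98886770980023866904323839953882832806 → 198 → 18 → 9 (3 steps)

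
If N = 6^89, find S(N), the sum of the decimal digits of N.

315

6^89 = 1800782593726645086383198950649858141454002621435149880441896326660096
Sum of its 70 digits: 315.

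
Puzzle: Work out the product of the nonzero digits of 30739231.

3×7×3×9×2×3×1 = 3402

3402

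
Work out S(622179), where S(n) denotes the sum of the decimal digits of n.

27

6+2+2+1+7+9 = 27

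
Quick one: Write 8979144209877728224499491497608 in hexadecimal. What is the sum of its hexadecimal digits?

173

8979144209877728224499491497608 in base 16 is 71552E01FA80E90E39EB216688.
Digit sum: 7+1+5+5+2+14+0+1+15+10+8+0+14+9+0+14+3+9+14+11+2+1+6+6+8+8 = 173.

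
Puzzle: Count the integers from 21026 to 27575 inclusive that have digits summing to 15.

368

The integers in [21026, 27575] that have digits summing to 15: 21039, 21048, 21057, 21066, 21075, 21084, …, 27501, 27510.
368 qualify.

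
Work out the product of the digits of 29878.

2×9×8×7×8 = 8064

8064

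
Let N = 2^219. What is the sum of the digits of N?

2^219 = 842498333348457493583344221469363458551160763204392890034487820288
Sum of its 66 digits: 296.

296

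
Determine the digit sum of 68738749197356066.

95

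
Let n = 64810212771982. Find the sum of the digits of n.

6+4+8+1+0+2+1+2+7+7+1+9+8+2 = 58

58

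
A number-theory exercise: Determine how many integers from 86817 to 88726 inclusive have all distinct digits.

378

The integers in [86817, 88726] that have all distinct digits: 86901, 86902, 86903, 86904, 86905, 86907, …, 87964, 87965.
378 qualify.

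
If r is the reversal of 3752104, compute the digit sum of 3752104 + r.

Reversal of 3752104 is 4012573; 3752104 + 4012573 = 7764677.
Digit sum of 7764677: 7+7+6+4+6+7+7 = 44.

44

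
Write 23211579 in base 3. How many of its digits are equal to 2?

23211579 in base 3 is 1121200021022010.
The digit 2 appears 5 times.

5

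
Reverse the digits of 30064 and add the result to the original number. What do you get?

76067

Reverse of 30064 is 46003.
30064 + 46003 = 76067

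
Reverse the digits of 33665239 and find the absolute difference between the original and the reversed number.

59591394

Reverse of 33665239 is 93256633.
|33665239 − 93256633| = 59591394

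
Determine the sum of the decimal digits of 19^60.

19^60 = 53114861964971781805211413858120662813570892087695571452312606929382350146801
Sum of its 77 digits: 325.

325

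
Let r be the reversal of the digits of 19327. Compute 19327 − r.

Reverse of 19327 is 72391.
19327 − 72391 = -53064

-53064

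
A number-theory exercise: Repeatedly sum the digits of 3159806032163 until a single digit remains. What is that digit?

3+1+5+9+8+0+6+0+3+2+1+6+3 = 47
4+7 = 11
1+1 = 2
(Equivalently, 3159806032163 mod 9 = 2.)

2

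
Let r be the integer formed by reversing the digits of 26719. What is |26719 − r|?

Reverse of 26719 is 91762.
|26719 − 91762| = 65043

65043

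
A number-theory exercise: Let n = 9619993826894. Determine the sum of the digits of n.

9+6+1+9+9+9+3+8+2+6+8+9+4 = 83

83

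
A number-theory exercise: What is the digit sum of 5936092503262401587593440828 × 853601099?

5936092503262401587593440828 × 853601099 = 5067055084550447080549105855972269972
Sum of its 37 digits: 168.

168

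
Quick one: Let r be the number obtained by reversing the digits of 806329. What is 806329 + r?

Reverse of 806329 is 923608.
806329 + 923608 = 1729937

1729937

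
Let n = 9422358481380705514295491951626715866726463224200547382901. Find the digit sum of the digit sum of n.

14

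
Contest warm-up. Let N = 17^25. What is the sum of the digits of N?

152

17^25 = 5770627412348402378939569991057
Sum of its 31 digits: 152.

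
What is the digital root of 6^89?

9

The digital root of n equals n mod 9 (or 9 when 9 | n), so we need 6^89 mod 9.
6^89 ≡ 0 (mod 9), so the digital root is 9.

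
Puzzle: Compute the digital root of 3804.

6

3+8+0+4 = 15
1+5 = 6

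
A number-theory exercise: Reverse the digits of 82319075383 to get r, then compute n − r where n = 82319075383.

43961984055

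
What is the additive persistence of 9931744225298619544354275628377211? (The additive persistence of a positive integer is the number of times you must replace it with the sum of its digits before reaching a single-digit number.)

3

9931744225298619544354275628377211 → 157 → 13 → 4 (3 steps)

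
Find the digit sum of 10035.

1+0+0+3+5 = 9

9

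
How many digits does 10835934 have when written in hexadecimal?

10835934 in base 16 is A557DE, which has 6 digits.

6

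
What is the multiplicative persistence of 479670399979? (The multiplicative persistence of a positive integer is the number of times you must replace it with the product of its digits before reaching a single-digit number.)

479670399979 → 0 (1 step)

1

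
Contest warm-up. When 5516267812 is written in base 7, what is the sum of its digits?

5516267812 in base 7 is 253461334306.
Digit sum: 2+5+3+4+6+1+3+3+4+3+0+6 = 40.

40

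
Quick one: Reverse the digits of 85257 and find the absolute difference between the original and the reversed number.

9999

Reverse of 85257 is 75258.
|85257 − 75258| = 9999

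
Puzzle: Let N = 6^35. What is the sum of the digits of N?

135

6^35 = 1719070799748422591028658176
Sum of its 28 digits: 135.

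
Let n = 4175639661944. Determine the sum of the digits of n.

65

4+1+7+5+6+3+9+6+6+1+9+4+4 = 65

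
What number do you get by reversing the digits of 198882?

288891

Reversing 198882 gives 288891.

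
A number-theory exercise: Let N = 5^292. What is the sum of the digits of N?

5^292 = 1256727927116217997592517620476486564601655171199859088668556573999898945208759259253785058313556979782958994320673760899370987164268728039118723794971894643776794998901724653705969103612005710601806640625
Sum of its 205 digits: 1039.

1039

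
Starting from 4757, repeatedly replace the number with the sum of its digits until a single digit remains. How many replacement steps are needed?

4757 → 23 → 5 (2 steps)

2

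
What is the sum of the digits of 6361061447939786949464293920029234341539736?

6+3+6+1+0+6+1+4+4+7+9+3+9+7+8+6+9+4+9+4+6+4+2+9+3+9+2+0+0+2+9+2+3+4+3+4+1+5+3+9+7+3+6 = 202

202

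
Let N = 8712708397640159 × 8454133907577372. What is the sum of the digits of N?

150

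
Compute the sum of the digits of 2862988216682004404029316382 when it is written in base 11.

122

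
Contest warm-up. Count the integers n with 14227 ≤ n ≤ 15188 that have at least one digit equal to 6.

The integers in [14227, 15188] that have at least one digit equal to 6: 14236, 14246, 14256, 14260, 14261, 14262, …, 15176, 15186.
267 qualify.

267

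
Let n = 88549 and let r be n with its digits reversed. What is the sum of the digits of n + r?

Reversal of 88549 is 94588; 88549 + 94588 = 183137.
Digit sum of 183137: 1+8+3+1+3+7 = 23.

23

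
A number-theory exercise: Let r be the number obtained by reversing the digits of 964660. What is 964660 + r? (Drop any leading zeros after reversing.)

Reverse of 964660 is 66469.
964660 + 66469 = 1031129

1031129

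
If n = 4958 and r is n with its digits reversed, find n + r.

13552

Reverse of 4958 is 8594.
4958 + 8594 = 13552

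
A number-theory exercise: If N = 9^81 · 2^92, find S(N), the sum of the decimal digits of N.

513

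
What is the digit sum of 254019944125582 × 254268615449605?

254019944125582 × 254268615449605 = 64589299489397758187512295110
Sum of its 29 digits: 154.

154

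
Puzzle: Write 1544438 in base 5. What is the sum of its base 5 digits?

1544438 in base 5 is 343410223.
Digit sum: 3+4+3+4+1+0+2+2+3 = 22.

22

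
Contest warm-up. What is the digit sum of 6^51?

216

6^51 = 4849687664788584363858837602739217760256
Sum of its 40 digits: 216.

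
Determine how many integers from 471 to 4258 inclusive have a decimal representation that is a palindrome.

86

The integers in [471, 4258] that have a decimal representation that is a palindrome: 474, 484, 494, 505, 515, 525, …, 4114, 4224.
86 qualify.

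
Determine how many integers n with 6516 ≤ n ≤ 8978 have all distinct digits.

The integers in [6516, 8978] that have all distinct digits: 6517, 6518, 6519, 6520, 6521, 6523, …, 8975, 8976.
1221 qualify.

1221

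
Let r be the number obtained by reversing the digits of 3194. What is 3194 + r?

Reverse of 3194 is 4913.
3194 + 4913 = 8107

8107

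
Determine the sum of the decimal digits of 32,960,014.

3+2+9+6+0+0+1+4 = 25

25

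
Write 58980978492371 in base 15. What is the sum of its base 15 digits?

75

58980978492371 in base 15 is 6C436D45434B.
Digit sum: 6+12+4+3+6+13+4+5+4+3+4+11 = 75.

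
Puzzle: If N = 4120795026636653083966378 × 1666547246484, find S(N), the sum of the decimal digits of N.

171

4120795026636653083966378 × 1666547246484 = 6867499604966275632633714105134714952
Sum of its 37 digits: 171.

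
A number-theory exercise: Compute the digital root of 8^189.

The digital root of n equals n mod 9 (or 9 when 9 | n), so we need 8^189 mod 9.
8^189 ≡ 8 (mod 9), so the digital root is 8.

8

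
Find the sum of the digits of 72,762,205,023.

7+2+7+6+2+2+0+5+0+2+3 = 36

36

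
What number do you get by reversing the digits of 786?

687

Reversing 786 gives 687.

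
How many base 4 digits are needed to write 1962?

1962 in base 4 is 132222, which has 6 digits.

6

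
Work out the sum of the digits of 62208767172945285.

81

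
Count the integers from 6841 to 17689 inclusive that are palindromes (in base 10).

The integers in [6841, 17689] that are palindromes (in base 10): 6886, 6996, 7007, 7117, 7227, 7337, …, 17571, 17671.
109 qualify.

109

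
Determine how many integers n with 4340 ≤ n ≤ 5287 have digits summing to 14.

The integers in [4340, 5287] that have digits summing to 14: 4343, 4352, 4361, 4370, 4406, 4415, …, 5261, 5270.
58 qualify.

58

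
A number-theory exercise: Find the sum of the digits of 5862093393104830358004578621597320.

139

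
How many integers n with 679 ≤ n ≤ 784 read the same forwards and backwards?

10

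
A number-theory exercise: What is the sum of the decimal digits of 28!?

90

28! = 304888344611713860501504000000
Sum of its 30 digits: 90.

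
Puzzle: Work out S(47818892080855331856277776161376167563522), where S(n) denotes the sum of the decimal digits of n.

196

4+7+8+1+8+8+9+2+0+8+0+8+5+5+3+3+1+8+5+6+2+7+7+7+7+6+1+6+1+3+7+6+1+6+7+5+6+3+5+2+2 = 196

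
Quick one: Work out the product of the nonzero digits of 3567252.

3×5×6×7×2×5×2 = 12600

12600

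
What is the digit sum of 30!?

117

30! = 265252859812191058636308480000000
Sum of its 33 digits: 117.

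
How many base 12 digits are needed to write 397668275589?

397668275589 in base 12 is 650A2373B19, which has 11 digits.

11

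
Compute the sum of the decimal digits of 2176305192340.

2+1+7+6+3+0+5+1+9+2+3+4+0 = 43

43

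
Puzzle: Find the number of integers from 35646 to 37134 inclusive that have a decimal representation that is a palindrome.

The integers in [35646, 37134] that have a decimal representation that is a palindrome: 35653, 35753, 35853, 35953, 36063, 36163, …, 36963, 37073.
15 qualify.

15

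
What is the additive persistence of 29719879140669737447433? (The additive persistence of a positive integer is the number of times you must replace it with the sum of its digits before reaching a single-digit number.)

29719879140669737447433 → 120 → 3 (2 steps)

2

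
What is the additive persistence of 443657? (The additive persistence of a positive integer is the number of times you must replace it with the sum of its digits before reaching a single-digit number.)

3

443657 → 29 → 11 → 2 (3 steps)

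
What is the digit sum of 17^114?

604

17^114 = 186714066261911263400574573526819845230351710975096066124143686941891769887812375208644059677533373912834404420510617301166716558283137232929
Sum of its 141 digits: 604.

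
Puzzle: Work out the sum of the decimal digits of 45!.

45! = 119622220865480194561963161495657715064383733760000000000
Sum of its 57 digits: 207.

207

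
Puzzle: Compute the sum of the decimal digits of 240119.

2+4+0+1+1+9 = 17

17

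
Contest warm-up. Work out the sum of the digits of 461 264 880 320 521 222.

4+6+1+2+6+4+8+8+0+3+2+0+5+2+1+2+2+2 = 58

58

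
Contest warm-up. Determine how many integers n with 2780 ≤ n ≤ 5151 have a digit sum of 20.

The integers in [2780, 5151] that have a digit sum of 20: 2783, 2792, 2819, 2828, 2837, 2846, …, 5087, 5096.
157 qualify.

157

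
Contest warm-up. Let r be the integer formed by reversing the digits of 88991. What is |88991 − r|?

69003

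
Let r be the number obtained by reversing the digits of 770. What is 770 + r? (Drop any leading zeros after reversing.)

Reverse of 770 is 77.
770 + 77 = 847

847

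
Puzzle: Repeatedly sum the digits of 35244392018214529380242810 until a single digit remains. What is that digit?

2

3+5+2+4+4+3+9+2+0+1+8+2+1+4+5+2+9+3+8+0+2+4+2+8+1+0 = 92
9+2 = 11
1+1 = 2
(Equivalently, 35244392018214529380242810 mod 9 = 2.)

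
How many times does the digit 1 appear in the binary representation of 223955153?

223955153 in base 2 is 1101010110010100100011010001.
The digit 1 appears 13 times.

13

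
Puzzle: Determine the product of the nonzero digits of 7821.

7×8×2×1 = 112

112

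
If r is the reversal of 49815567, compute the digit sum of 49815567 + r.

36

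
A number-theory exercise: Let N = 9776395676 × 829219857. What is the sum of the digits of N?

75

9776395676 × 829219857 = 8106781424428138332
Sum of its 19 digits: 75.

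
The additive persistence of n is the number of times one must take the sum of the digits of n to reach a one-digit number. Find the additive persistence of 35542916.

35542916 → 35 → 8 (2 steps)

2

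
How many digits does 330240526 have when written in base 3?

18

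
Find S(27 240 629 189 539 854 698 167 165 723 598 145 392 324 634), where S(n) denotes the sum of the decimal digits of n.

2+7+2+4+0+6+2+9+1+8+9+5+3+9+8+5+4+6+9+8+1+6+7+1+6+5+7+2+3+5+9+8+1+4+5+3+9+2+3+2+4+6+3+4 = 213

213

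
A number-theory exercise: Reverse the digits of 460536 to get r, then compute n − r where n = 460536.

Reverse of 460536 is 635064.
460536 − 635064 = -174528

-174528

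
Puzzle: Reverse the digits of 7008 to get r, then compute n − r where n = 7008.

-999

Reverse of 7008 is 8007.
7008 − 8007 = -999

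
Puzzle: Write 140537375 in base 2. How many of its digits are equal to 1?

140537375 in base 2 is 1000011000000110111000011111.
The digit 1 appears 13 times.

13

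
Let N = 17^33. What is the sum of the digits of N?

17^33 = 40254497110927943179349807054456171205137
Sum of its 41 digits: 170.

170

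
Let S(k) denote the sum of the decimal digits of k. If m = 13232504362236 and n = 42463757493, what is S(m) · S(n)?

2268

S(13232504362236) = 1+3+2+3+2+5+0+4+3+6+2+2+3+6 = 42.
S(42463757493) = 4+2+4+6+3+7+5+7+4+9+3 = 54.
42 · 54 = 2268.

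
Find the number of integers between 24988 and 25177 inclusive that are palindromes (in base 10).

2

The integers in [24988, 25177] that are palindromes (in base 10): 25052, 25152.
2 qualify.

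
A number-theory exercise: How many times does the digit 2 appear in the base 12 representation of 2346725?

1

2346725 in base 12 is 952085.
The digit 2 appears 1 time.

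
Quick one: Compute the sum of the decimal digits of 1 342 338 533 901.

1+3+4+2+3+3+8+5+3+3+9+0+1 = 45

45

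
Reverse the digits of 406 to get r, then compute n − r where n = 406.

-198

Reverse of 406 is 604.
406 − 604 = -198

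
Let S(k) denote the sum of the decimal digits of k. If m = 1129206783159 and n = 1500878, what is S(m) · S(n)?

S(1129206783159) = 1+1+2+9+2+0+6+7+8+3+1+5+9 = 54.
S(1500878) = 1+5+0+0+8+7+8 = 29.
54 · 29 = 1566.

1566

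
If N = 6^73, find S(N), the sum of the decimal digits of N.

252

6^73 = 638324153542299148846280854514738362441007133779155746816
Sum of its 57 digits: 252.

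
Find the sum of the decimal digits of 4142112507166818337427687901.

4+1+4+2+1+1+2+5+0+7+1+6+6+8+1+8+3+3+7+4+2+7+6+8+7+9+0+1 = 114

114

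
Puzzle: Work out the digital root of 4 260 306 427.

4+2+6+0+3+0+6+4+2+7 = 34
3+4 = 7

7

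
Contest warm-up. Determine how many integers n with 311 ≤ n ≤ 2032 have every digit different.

The integers in [311, 2032] that have every digit different: 312, 314, 315, 316, 317, 318, …, 2019, 2031.
1007 qualify.

1007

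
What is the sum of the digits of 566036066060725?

5+6+6+0+3+6+0+6+6+0+6+0+7+2+5 = 58

58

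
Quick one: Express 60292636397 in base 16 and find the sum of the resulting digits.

92

60292636397 in base 16 is E09B89EED.
Digit sum: 14+0+9+11+8+9+14+14+13 = 92.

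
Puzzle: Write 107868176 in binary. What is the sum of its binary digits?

12

107868176 in base 2 is 110011011011111000000010000.
Digit sum: 1+1+0+0+1+1+0+1+1+0+1+1+1+1+1+0+0+0+0+0+0+0+1+0+0+0+0 = 12.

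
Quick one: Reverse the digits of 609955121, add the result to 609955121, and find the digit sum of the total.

Reversal of 609955121 is 121559906; 609955121 + 121559906 = 731515027.
Digit sum of 731515027: 7+3+1+5+1+5+0+2+7 = 31.

31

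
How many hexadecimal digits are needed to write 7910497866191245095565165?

21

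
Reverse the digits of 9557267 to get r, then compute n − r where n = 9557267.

1929708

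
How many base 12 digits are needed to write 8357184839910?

8357184839910 in base 12 is B2B818363486, which has 12 digits.

12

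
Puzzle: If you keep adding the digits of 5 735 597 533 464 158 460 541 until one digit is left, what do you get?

1

5+7+3+5+5+9+7+5+3+3+4+6+4+1+5+8+4+6+0+5+4+1 = 100
1+0+0 = 1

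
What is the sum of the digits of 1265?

1+2+6+5 = 14

14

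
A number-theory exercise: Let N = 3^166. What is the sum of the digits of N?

387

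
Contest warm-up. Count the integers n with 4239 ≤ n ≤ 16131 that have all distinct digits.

The integers in [4239, 16131] that have all distinct digits: 4239, 4250, 4251, 4253, 4256, 4257, …, 16097, 16098.
4614 qualify.

4614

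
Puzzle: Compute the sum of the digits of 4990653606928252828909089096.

4+9+9+0+6+5+3+6+0+6+9+2+8+2+5+2+8+2+8+9+0+9+0+8+9+0+9+6 = 144

144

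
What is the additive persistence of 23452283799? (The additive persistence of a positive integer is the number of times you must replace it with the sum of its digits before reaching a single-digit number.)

2

23452283799 → 54 → 9 (2 steps)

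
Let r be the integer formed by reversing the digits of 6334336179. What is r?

Reversing 6334336179 gives 9716334336.

9716334336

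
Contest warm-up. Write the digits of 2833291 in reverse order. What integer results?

1923382

Reversing 2833291 gives 1923382.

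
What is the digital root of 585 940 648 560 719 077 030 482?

9

5+8+5+9+4+0+6+4+8+5+6+0+7+1+9+0+7+7+0+3+0+4+8+2 = 108
1+0+8 = 9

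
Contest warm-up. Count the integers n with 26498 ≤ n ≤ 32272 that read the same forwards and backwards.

58

The integers in [26498, 32272] that read the same forwards and backwards: 26562, 26662, 26762, 26862, 26962, 27072, …, 32123, 32223.
58 qualify.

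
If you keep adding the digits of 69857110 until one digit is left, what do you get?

1

6+9+8+5+7+1+1+0 = 37
3+7 = 10
1+0 = 1
(Equivalently, 69857110 mod 9 = 1.)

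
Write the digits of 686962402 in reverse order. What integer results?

Reversing 686962402 gives 204269686.

204269686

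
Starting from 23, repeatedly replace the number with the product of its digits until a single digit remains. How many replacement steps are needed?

23 → 6 (1 step)

1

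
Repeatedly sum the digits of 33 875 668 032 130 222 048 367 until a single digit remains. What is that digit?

3+3+8+7+5+6+6+8+0+3+2+1+3+0+2+2+2+0+4+8+3+6+7 = 89
8+9 = 17
1+7 = 8

8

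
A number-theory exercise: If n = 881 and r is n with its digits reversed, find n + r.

1069

Reverse of 881 is 188.
881 + 188 = 1069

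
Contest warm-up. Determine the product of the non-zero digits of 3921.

54

3×9×2×1 = 54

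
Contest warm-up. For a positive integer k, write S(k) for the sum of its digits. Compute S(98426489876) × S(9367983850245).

4899

S(98426489876) = 9+8+4+2+6+4+8+9+8+7+6 = 71.
S(9367983850245) = 9+3+6+7+9+8+3+8+5+0+2+4+5 = 69.
71 · 69 = 4899.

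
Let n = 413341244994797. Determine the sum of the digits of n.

4+1+3+3+4+1+2+4+4+9+9+4+7+9+7 = 71

71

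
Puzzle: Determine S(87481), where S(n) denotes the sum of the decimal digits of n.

8+7+4+8+1 = 28

28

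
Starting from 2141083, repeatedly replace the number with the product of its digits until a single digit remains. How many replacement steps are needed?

2141083 → 0 (1 step)

1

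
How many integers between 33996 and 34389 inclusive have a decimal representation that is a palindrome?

The integers in [33996, 34389] that have a decimal representation that is a palindrome: 34043, 34143, 34243, 34343.
4 qualify.

4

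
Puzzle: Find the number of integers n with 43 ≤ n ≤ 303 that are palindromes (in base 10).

The integers in [43, 303] that are palindromes (in base 10): 44, 55, 66, 77, 88, 99, …, 292, 303.
27 qualify.

27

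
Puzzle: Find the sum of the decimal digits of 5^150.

5^150 = 700649232162408535461864791644958065640130970938257885878534141944895541342930300743319094181060791015625
Sum of its 105 digits: 451.

451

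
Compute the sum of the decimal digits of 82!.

477

82! = 475364333701284174842138206989404946643813294067993328617160934076743994734899148613007131808479167119360000000000000000000
Sum of its 123 digits: 477.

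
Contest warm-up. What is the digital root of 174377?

2

1+7+4+3+7+7 = 29
2+9 = 11
1+1 = 2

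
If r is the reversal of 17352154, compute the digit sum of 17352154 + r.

38

Reversal of 17352154 is 45125371; 17352154 + 45125371 = 62477525.
Digit sum of 62477525: 6+2+4+7+7+5+2+5 = 38.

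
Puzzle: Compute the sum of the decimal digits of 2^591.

2^591 = 8104522595470689372094546608771799123071184047348509570304018222052056272290836223436927829974812098219136497287696853871865529444163623648216552410378835326291370709768573288448
Sum of its 178 digits: 809.

809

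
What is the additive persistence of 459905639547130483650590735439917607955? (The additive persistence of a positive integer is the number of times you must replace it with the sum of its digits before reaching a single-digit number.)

3

459905639547130483650590735439917607955 → 190 → 10 → 1 (3 steps)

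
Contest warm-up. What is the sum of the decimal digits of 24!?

81

24! = 620448401733239439360000
Sum of its 24 digits: 81.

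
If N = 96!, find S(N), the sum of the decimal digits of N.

96! = 991677934870949689209571401541893801158183648651267795444376054838492222809091499987689476037000748982075094738965754305639874560000000000000000000000
Sum of its 150 digits: 648.

648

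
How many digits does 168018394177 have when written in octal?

13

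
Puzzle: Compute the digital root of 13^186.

The digital root of n equals n mod 9 (or 9 when 9 | n), so we need 13^186 mod 9.
13^186 ≡ 1 (mod 9), so the digital root is 1.

1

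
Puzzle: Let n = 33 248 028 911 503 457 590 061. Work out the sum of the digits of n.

86

3+3+2+4+8+0+2+8+9+1+1+5+0+3+4+5+7+5+9+0+0+6+1 = 86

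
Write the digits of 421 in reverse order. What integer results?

Reversing 421 gives 124.

124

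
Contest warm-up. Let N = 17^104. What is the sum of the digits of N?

17^104 = 92616384514023830505527756621603806691702589859285587757643739913453969611054647959639422888955801421667619917987775636617851521
Sum of its 128 digits: 631.

631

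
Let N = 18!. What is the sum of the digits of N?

18! = 6402373705728000
Sum of its 16 digits: 54.

54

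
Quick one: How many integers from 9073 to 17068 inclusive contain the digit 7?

The integers in [9073, 17068] that contain the digit 7: 9073, 9074, 9075, 9076, 9077, 9078, …, 17067, 17068.
2227 qualify.

2227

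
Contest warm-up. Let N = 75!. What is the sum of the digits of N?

432

75! = 24809140811395398091946477116594033660926243886570122837795894512655842677572867409443815424000000000000000000
Sum of its 110 digits: 432.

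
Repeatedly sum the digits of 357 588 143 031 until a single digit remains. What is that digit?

3+5+7+5+8+8+1+4+3+0+3+1 = 48
4+8 = 12
1+2 = 3
(Equivalently, 357 588 143 031 mod 9 = 3.)

3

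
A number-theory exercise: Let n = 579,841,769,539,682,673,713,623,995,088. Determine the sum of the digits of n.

166

5+7+9+8+4+1+7+6+9+5+3+9+6+8+2+6+7+3+7+1+3+6+2+3+9+9+5+0+8+8 = 166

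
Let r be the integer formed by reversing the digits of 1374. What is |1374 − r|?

3357

Reverse of 1374 is 4731.
|1374 − 4731| = 3357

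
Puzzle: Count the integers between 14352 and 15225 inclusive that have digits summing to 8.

The integers in [14352, 15225] that have digits summing to 8: 15002, 15011, 15020, 15101, 15110, 15200.
6 qualify.

6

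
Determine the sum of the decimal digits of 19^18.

82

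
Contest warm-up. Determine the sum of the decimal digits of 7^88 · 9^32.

459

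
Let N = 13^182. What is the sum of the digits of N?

934

13^182 = 54662579231026073657298552411538137134299593096113147512534385581274371514132569567160898822539391393364140223398426983538070977189528264089986484943864869156795023379460044446016086813346413728515374969
Sum of its 203 digits: 934.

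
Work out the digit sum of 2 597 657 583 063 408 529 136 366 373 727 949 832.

2+5+9+7+6+5+7+5+8+3+0+6+3+4+0+8+5+2+9+1+3+6+3+6+6+3+7+3+7+2+7+9+4+9+8+3+2 = 183

183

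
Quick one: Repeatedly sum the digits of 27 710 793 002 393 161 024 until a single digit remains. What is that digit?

2+7+7+1+0+7+9+3+0+0+2+3+9+3+1+6+1+0+2+4 = 67
6+7 = 13
1+3 = 4

4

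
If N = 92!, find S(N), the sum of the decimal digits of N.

92! = 12438414054641307255475324325873553077577991715875414356840239582938137710983519518443046123837041347353107486982656753664000000000000000000000
Sum of its 143 digits: 540.

540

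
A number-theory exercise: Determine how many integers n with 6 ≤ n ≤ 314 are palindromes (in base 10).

35

The integers in [6, 314] that are palindromes (in base 10): 6, 7, 8, 9, 11, 22, …, 303, 313.
35 qualify.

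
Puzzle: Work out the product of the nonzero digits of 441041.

64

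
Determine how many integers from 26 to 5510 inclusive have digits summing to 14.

The integers in [26, 5510] that have digits summing to 14: 59, 68, 77, 86, 95, 149, …, 5450, 5504.
396 qualify.

396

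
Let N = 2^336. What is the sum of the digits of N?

469

2^336 = 139984046386112763159840142535527767382602843577165595931249318810236991948760059086304843329475444736
Sum of its 102 digits: 469.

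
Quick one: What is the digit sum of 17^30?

17^30 = 8193465725814765556554001028792218849
Sum of its 37 digits: 172.

172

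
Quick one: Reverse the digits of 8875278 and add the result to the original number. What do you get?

Reverse of 8875278 is 8725788.
8875278 + 8725788 = 17601066

17601066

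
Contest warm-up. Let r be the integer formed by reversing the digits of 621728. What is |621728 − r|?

Reverse of 621728 is 827126.
|621728 − 827126| = 205398

205398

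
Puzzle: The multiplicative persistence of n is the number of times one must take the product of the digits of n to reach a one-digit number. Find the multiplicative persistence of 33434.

33434 → 432 → 24 → 8 (3 steps)

3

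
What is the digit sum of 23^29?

173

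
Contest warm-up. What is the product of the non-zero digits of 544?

80

5×4×4 = 80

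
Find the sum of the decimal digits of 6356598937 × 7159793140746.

6356598937 × 7159793140746 = 45511933467605914987002
Sum of its 23 digits: 99.

99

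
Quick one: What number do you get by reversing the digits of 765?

Reversing 765 gives 567.

567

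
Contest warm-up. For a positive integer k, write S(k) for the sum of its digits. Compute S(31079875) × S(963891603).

1800

S(31079875) = 3+1+0+7+9+8+7+5 = 40.
S(963891603) = 9+6+3+8+9+1+6+0+3 = 45.
40 · 45 = 1800.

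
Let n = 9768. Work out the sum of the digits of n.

9+7+6+8 = 30

30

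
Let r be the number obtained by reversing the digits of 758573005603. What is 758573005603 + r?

1065073381460

Reverse of 758573005603 is 306500375857.
758573005603 + 306500375857 = 1065073381460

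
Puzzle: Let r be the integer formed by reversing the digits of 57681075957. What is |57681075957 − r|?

Reverse of 57681075957 is 75957018675.
|57681075957 − 75957018675| = 18275942718

18275942718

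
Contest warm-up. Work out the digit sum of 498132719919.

63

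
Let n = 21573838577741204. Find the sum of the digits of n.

2+1+5+7+3+8+3+8+5+7+7+7+4+1+2+0+4 = 74

74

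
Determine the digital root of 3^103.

9

The digital root of n equals n mod 9 (or 9 when 9 | n), so we need 3^103 mod 9.
3^103 ≡ 0 (mod 9), so the digital root is 9.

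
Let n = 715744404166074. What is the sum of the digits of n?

60

7+1+5+7+4+4+4+0+4+1+6+6+0+7+4 = 60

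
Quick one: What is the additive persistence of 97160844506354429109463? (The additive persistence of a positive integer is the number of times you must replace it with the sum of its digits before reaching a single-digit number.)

2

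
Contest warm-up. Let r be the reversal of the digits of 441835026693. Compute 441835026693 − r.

Reverse of 441835026693 is 396620538144.
441835026693 − 396620538144 = 45214488549

45214488549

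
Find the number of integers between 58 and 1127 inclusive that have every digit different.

The integers in [58, 1127] that have every digit different: 58, 59, 60, 61, 62, 63, …, 1097, 1098.
742 qualify.

742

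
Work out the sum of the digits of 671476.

31

6+7+1+4+7+6 = 31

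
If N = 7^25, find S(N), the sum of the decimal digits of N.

97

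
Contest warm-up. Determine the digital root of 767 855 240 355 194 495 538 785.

8

7+6+7+8+5+5+2+4+0+3+5+5+1+9+4+4+9+5+5+3+8+7+8+5 = 125
1+2+5 = 8
(Equivalently, 767 855 240 355 194 495 538 785 mod 9 = 8.)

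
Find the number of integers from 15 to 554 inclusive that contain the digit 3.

189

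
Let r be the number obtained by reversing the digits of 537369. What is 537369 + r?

Reverse of 537369 is 963735.
537369 + 963735 = 1501104

1501104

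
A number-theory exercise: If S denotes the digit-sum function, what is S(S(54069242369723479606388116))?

First digit sum: 121.
1+2+1 = 4.

4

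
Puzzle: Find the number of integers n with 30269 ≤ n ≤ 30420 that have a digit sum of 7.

3

The integers in [30269, 30420] that have a digit sum of 7: 30301, 30310, 30400.
3 qualify.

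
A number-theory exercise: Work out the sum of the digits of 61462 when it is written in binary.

7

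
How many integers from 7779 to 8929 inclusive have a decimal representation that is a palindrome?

The integers in [7779, 8929] that have a decimal representation that is a palindrome: 7887, 7997, 8008, 8118, 8228, 8338, …, 8778, 8888.
11 qualify.

11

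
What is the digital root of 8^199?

8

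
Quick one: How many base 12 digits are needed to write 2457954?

2457954 in base 12 is 9A6516, which has 6 digits.

6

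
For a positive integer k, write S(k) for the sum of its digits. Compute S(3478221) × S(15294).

S(3478221) = 3+4+7+8+2+2+1 = 27.
S(15294) = 1+5+2+9+4 = 21.
27 · 21 = 567.

567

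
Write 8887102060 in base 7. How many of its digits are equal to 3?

3

8887102060 in base 7 is 433142056354.
The digit 3 appears 3 times.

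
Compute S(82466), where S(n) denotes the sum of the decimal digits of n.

8+2+4+6+6 = 26

26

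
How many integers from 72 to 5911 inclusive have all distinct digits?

The integers in [72, 5911] that have all distinct digits: 72, 73, 74, 75, 76, 78, …, 5908, 5910.
3145 qualify.

3145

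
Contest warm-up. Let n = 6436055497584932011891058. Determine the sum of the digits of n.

113

6+4+3+6+0+5+5+4+9+7+5+8+4+9+3+2+0+1+1+8+9+1+0+5+8 = 113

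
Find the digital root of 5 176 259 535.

5+1+7+6+2+5+9+5+3+5 = 48
4+8 = 12
1+2 = 3

3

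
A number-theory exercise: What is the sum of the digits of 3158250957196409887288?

115

3+1+5+8+2+5+0+9+5+7+1+9+6+4+0+9+8+8+7+2+8+8 = 115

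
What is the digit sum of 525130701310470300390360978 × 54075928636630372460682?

525130701310470300390360978 × 54075928636630372460682 = 28396930328968651575871388713914917562856092066996
Sum of its 50 digits: 261.

261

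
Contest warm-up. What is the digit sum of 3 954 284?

35

3+9+5+4+2+8+4 = 35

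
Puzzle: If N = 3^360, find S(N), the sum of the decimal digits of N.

837

3^360 = 5802988355301064263572941269018812264886757498342118039827603956893368389206154994705426429662904979537365662938773593537918329060451697709838267789886857631025156060199201
Sum of its 172 digits: 837.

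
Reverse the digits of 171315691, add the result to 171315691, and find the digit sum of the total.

50

Reversal of 171315691 is 196513171; 171315691 + 196513171 = 367828862.
Digit sum of 367828862: 3+6+7+8+2+8+8+6+2 = 50.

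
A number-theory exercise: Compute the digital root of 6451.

7

6+4+5+1 = 16
1+6 = 7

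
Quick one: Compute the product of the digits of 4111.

4×1×1×1 = 4

4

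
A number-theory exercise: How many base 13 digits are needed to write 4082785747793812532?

4082785747793812532 in base 13 is 619C13480166143A5, which has 17 digits.

17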